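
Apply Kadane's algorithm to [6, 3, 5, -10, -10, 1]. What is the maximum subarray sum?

Using Kadane's algorithm on [6, 3, 5, -10, -10, 1]:

Scanning through the array:
Position 1 (value 3): max_ending_here = 9, max_so_far = 9
Position 2 (value 5): max_ending_here = 14, max_so_far = 14
Position 3 (value -10): max_ending_here = 4, max_so_far = 14
Position 4 (value -10): max_ending_here = -6, max_so_far = 14
Position 5 (value 1): max_ending_here = 1, max_so_far = 14

Maximum subarray: [6, 3, 5]
Maximum sum: 14

The maximum subarray is [6, 3, 5] with sum 14. This subarray runs from index 0 to index 2.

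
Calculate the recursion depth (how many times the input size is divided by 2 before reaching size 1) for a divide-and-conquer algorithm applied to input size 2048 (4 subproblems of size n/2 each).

For divide and conquer with division factor 2:

Problem sizes at each level:
Level 0: 2048
Level 1: 1024
Level 2: 512
Level 3: 256
Level 4: 128
Level 5: 64
Level 6: 32
Level 7: 16
Level 8: 8
Level 9: 4
Level 10: 2
Level 11: 1

The root is level 0 and the size-1 base case is level 11 (the tree spans levels 0 through 11, i.e. 12 levels counting the root), so the depth is the number of divisions: log_2(2048) = 11

The recursion tree depth is log_2(2048) = 11. At each level, the problem size is divided by 2, so it takes 11 divisions to reduce to a base case of size 1. The algorithm makes 4 recursive calls at each level.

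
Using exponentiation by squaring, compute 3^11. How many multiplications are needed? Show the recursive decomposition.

Computing 3^11 by squaring (build up from 3^1; each line after the first costs one multiplication):

3^1 = 3
3^2 = (3^1)^2 = 3^2 = 9
3^4 = (3^2)^2 = 9^2 = 81
3^5 = 3 * 3^4 = 3 * 81 = 243
3^10 = (3^5)^2 = 243^2 = 59049
3^11 = 3 * 3^10 = 3 * 59049 = 177147

Result: 177147
Multiplications needed: 5 (5 lines after 3^1)

3^11 = 177147. Using exponentiation by squaring, this requires 5 multiplications. The key idea: if the exponent is even, square the half-power; if odd, multiply by the base once.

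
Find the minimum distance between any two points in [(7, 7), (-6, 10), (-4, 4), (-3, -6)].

Computing all pairwise distances among 4 points:

d((7, 7), (-6, 10)) = 13.3417
d((7, 7), (-4, 4)) = 11.4018
d((7, 7), (-3, -6)) = 16.4012
d((-6, 10), (-4, 4)) = 6.3246 <-- minimum
d((-6, 10), (-3, -6)) = 16.2788
d((-4, 4), (-3, -6)) = 10.0499

Closest pair: (-6, 10) and (-4, 4) with distance 6.3246

The closest pair is (-6, 10) and (-4, 4) with Euclidean distance 6.3246. For 4 points, brute-force pairwise comparison is shown above. For large n, the divide-and-conquer algorithm (sort by x, recurse on halves, check the dividing strip) achieves O(n log n).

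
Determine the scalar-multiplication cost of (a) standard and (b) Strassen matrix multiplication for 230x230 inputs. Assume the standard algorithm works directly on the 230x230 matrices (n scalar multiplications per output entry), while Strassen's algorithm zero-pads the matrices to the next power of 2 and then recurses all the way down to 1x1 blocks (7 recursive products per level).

Matrix multiplication for 230x230 matrices:

Strassen's algorithm requires power-of-2 dimensions. Pad 230x230 to 256x256 (next power of 2).

Standard algorithm: 230^3 = 12167000 multiplications
Strassen's algorithm: 7^(log2(256)) = 7^8 = 5764801 multiplications
Savings: 12167000 - 5764801 = 6402199 multiplications

Standard: 12167000 multiplications (230^3). Strassen: 5764801 multiplications (7^8, after padding to 256x256). Strassen reduces 8 recursive multiplications to 7 at each level.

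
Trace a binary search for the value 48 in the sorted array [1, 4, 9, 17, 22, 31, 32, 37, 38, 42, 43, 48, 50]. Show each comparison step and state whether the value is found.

Binary search for 48 in [1, 4, 9, 17, 22, 31, 32, 37, 38, 42, 43, 48, 50]:

lo=0, hi=12, mid=6, arr[mid]=32 -> 32 < 48, search right half
lo=7, hi=12, mid=9, arr[mid]=42 -> 42 < 48, search right half
lo=10, hi=12, mid=11, arr[mid]=48 -> Found target at index 11!

Binary search finds 48 at index 11 after 3 comparisons. The search repeatedly halves the search space by comparing with the middle element.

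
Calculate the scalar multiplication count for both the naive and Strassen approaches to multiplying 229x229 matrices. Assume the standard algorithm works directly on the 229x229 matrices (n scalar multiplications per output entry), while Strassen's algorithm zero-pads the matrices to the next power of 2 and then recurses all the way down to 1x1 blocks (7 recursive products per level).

Matrix multiplication for 229x229 matrices:

Strassen's algorithm requires power-of-2 dimensions. Pad 229x229 to 256x256 (next power of 2).

Standard algorithm: 229^3 = 12008989 multiplications
Strassen's algorithm: 7^(log2(256)) = 7^8 = 5764801 multiplications
Savings: 12008989 - 5764801 = 6244188 multiplications

Standard: 12008989 multiplications (229^3). Strassen: 5764801 multiplications (7^8, after padding to 256x256). Strassen reduces 8 recursive multiplications to 7 at each level.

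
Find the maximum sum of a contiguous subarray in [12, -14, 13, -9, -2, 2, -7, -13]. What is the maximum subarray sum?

Using Kadane's algorithm on [12, -14, 13, -9, -2, 2, -7, -13]:

Scanning through the array:
Position 1 (value -14): max_ending_here = -2, max_so_far = 12
Position 2 (value 13): max_ending_here = 13, max_so_far = 13
Position 3 (value -9): max_ending_here = 4, max_so_far = 13
Position 4 (value -2): max_ending_here = 2, max_so_far = 13
Position 5 (value 2): max_ending_here = 4, max_so_far = 13
Position 6 (value -7): max_ending_here = -3, max_so_far = 13
Position 7 (value -13): max_ending_here = -13, max_so_far = 13

Maximum subarray: [13]
Maximum sum: 13

The maximum subarray is [13] with sum 13. This subarray runs from index 2 to index 2.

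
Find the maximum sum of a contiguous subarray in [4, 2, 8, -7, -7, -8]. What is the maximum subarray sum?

Using Kadane's algorithm on [4, 2, 8, -7, -7, -8]:

Scanning through the array:
Position 1 (value 2): max_ending_here = 6, max_so_far = 6
Position 2 (value 8): max_ending_here = 14, max_so_far = 14
Position 3 (value -7): max_ending_here = 7, max_so_far = 14
Position 4 (value -7): max_ending_here = 0, max_so_far = 14
Position 5 (value -8): max_ending_here = -8, max_so_far = 14

Maximum subarray: [4, 2, 8]
Maximum sum: 14

The maximum subarray is [4, 2, 8] with sum 14. This subarray runs from index 0 to index 2.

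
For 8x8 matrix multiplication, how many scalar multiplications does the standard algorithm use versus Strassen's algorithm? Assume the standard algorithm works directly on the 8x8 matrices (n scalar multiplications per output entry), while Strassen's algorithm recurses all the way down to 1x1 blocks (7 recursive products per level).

Matrix multiplication for 8x8 matrices:

Standard algorithm: 8^3 = 512 multiplications
Strassen's algorithm: 7^(log2(8)) = 7^3 = 343 multiplications
Savings: 512 - 343 = 169 multiplications

Standard: 512 multiplications (8^3). Strassen: 343 multiplications (7^3). Strassen reduces 8 recursive multiplications to 7 at each level.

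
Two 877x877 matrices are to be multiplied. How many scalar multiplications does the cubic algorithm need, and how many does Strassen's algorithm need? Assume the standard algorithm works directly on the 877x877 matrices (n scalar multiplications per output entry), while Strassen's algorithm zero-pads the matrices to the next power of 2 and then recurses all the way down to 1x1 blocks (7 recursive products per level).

Matrix multiplication for 877x877 matrices:

Strassen's algorithm requires power-of-2 dimensions. Pad 877x877 to 1024x1024 (next power of 2).

Standard algorithm: 877^3 = 674526133 multiplications
Strassen's algorithm: 7^(log2(1024)) = 7^10 = 282475249 multiplications
Savings: 674526133 - 282475249 = 392050884 multiplications

Standard: 674526133 multiplications (877^3). Strassen: 282475249 multiplications (7^10, after padding to 1024x1024). Strassen reduces 8 recursive multiplications to 7 at each level.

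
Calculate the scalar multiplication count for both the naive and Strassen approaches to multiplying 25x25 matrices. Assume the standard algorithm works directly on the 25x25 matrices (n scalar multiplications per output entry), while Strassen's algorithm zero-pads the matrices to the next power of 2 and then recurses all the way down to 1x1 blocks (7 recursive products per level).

Matrix multiplication for 25x25 matrices:

Strassen's algorithm requires power-of-2 dimensions. Pad 25x25 to 32x32 (next power of 2).

Standard algorithm: 25^3 = 15625 multiplications
Strassen's algorithm: 7^(log2(32)) = 7^5 = 16807 multiplications
Difference: 15625 - 16807 = -1182 (Strassen uses MORE here due to padding overhead — for small or just-over-power-of-2 n, padding can outweigh the per-level savings)

Standard: 15625 multiplications (25^3). Strassen: 16807 multiplications (7^5, after padding to 32x32). Strassen reduces 8 recursive multiplications to 7 at each level.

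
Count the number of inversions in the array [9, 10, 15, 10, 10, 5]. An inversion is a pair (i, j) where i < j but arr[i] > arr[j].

Finding inversions in [9, 10, 15, 10, 10, 5]:

(0, 5): arr[0]=9 > arr[5]=5
(1, 5): arr[1]=10 > arr[5]=5
(2, 3): arr[2]=15 > arr[3]=10
(2, 4): arr[2]=15 > arr[4]=10
(2, 5): arr[2]=15 > arr[5]=5
(3, 5): arr[3]=10 > arr[5]=5
(4, 5): arr[4]=10 > arr[5]=5

Total inversions: 7

The array has 7 inversion(s): (0,5), (1,5), (2,3), (2,4), (2,5), (3,5), (4,5). Each pair (i,j) satisfies i < j and arr[i] > arr[j].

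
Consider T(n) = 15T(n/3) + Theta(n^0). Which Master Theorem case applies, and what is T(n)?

Master Theorem for T(n) = 15T(n/3) + O(n^0):

a = 15, b = 3, c = 0
log_b(a) = log_3(15) = 2.4650

Case 1: c = 0 < log_3(15) = 2.4650
T(n) = O(n^(log_3 15))

For T(n) = 15T(n/3) + O(n^0): log_3(15) = 2.4650. This is Case 1 of the Master Theorem (c < log_b(a), work dominated by leaves), giving O(n^(log_3 15)).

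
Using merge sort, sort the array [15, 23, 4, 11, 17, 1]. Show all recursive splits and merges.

Merge sort trace:

Split: [15, 23, 4, 11, 17, 1] -> [15, 23, 4] and [11, 17, 1]
  Split: [15, 23, 4] -> [15] and [23, 4]
    Split: [23, 4] -> [23] and [4]
    Merge: [23] + [4] -> [4, 23]
  Merge: [15] + [4, 23] -> [4, 15, 23]
  Split: [11, 17, 1] -> [11] and [17, 1]
    Split: [17, 1] -> [17] and [1]
    Merge: [17] + [1] -> [1, 17]
  Merge: [11] + [1, 17] -> [1, 11, 17]
Merge: [4, 15, 23] + [1, 11, 17] -> [1, 4, 11, 15, 17, 23]

Final sorted array: [1, 4, 11, 15, 17, 23]

The merge sort proceeds by recursively splitting the array and merging sorted halves.
After all merges, the sorted array is [1, 4, 11, 15, 17, 23].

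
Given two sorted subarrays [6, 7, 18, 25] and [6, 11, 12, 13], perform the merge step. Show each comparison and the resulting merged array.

Merging process:

Compare 6 vs 6: take 6 from left. Merged: [6]
Compare 7 vs 6: take 6 from right. Merged: [6, 6]
Compare 7 vs 11: take 7 from left. Merged: [6, 6, 7]
Compare 18 vs 11: take 11 from right. Merged: [6, 6, 7, 11]
Compare 18 vs 12: take 12 from right. Merged: [6, 6, 7, 11, 12]
Compare 18 vs 13: take 13 from right. Merged: [6, 6, 7, 11, 12, 13]
Append remaining from left: [18, 25]. Merged: [6, 6, 7, 11, 12, 13, 18, 25]

Final merged array: [6, 6, 7, 11, 12, 13, 18, 25]
Total comparisons: 6

The merged array is [6, 6, 7, 11, 12, 13, 18, 25], requiring 6 comparisons. The merge step runs in O(n) time where n is the total number of elements.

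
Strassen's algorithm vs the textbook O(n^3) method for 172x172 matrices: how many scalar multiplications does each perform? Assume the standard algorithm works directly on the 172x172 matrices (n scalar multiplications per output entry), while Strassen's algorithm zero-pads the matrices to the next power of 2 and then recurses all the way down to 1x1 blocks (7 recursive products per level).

Matrix multiplication for 172x172 matrices:

Strassen's algorithm requires power-of-2 dimensions. Pad 172x172 to 256x256 (next power of 2).

Standard algorithm: 172^3 = 5088448 multiplications
Strassen's algorithm: 7^(log2(256)) = 7^8 = 5764801 multiplications
Difference: 5088448 - 5764801 = -676353 (Strassen uses MORE here due to padding overhead — for small or just-over-power-of-2 n, padding can outweigh the per-level savings)

Standard: 5088448 multiplications (172^3). Strassen: 5764801 multiplications (7^8, after padding to 256x256). Strassen reduces 8 recursive multiplications to 7 at each level.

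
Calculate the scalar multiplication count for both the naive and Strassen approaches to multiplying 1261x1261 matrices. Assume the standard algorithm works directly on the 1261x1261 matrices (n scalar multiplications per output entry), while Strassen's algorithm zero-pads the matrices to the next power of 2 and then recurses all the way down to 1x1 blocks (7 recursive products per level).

Matrix multiplication for 1261x1261 matrices:

Strassen's algorithm requires power-of-2 dimensions. Pad 1261x1261 to 2048x2048 (next power of 2).

Standard algorithm: 1261^3 = 2005142581 multiplications
Strassen's algorithm: 7^(log2(2048)) = 7^11 = 1977326743 multiplications
Savings: 2005142581 - 1977326743 = 27815838 multiplications

Standard: 2005142581 multiplications (1261^3). Strassen: 1977326743 multiplications (7^11, after padding to 2048x2048). Strassen reduces 8 recursive multiplications to 7 at each level.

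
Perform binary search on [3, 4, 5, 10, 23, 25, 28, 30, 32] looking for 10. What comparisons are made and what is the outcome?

Binary search for 10 in [3, 4, 5, 10, 23, 25, 28, 30, 32]:

lo=0, hi=8, mid=4, arr[mid]=23 -> 23 > 10, search left half
lo=0, hi=3, mid=1, arr[mid]=4 -> 4 < 10, search right half
lo=2, hi=3, mid=2, arr[mid]=5 -> 5 < 10, search right half
lo=3, hi=3, mid=3, arr[mid]=10 -> Found target at index 3!

Binary search finds 10 at index 3 after 4 comparisons. The search repeatedly halves the search space by comparing with the middle element.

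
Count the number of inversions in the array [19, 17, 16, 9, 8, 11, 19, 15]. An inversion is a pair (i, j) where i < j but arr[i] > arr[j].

Finding inversions in [19, 17, 16, 9, 8, 11, 19, 15]:

(0, 1): arr[0]=19 > arr[1]=17
(0, 2): arr[0]=19 > arr[2]=16
(0, 3): arr[0]=19 > arr[3]=9
(0, 4): arr[0]=19 > arr[4]=8
(0, 5): arr[0]=19 > arr[5]=11
(0, 7): arr[0]=19 > arr[7]=15
(1, 2): arr[1]=17 > arr[2]=16
(1, 3): arr[1]=17 > arr[3]=9
(1, 4): arr[1]=17 > arr[4]=8
(1, 5): arr[1]=17 > arr[5]=11
(1, 7): arr[1]=17 > arr[7]=15
(2, 3): arr[2]=16 > arr[3]=9
(2, 4): arr[2]=16 > arr[4]=8
(2, 5): arr[2]=16 > arr[5]=11
(2, 7): arr[2]=16 > arr[7]=15
(3, 4): arr[3]=9 > arr[4]=8
(6, 7): arr[6]=19 > arr[7]=15

Total inversions: 17

The array has 17 inversion(s): (0,1), (0,2), (0,3), (0,4), (0,5), (0,7), (1,2), (1,3), (1,4), (1,5), (1,7), (2,3), (2,4), (2,5), (2,7), (3,4), (6,7). Each pair (i,j) satisfies i < j and arr[i] > arr[j].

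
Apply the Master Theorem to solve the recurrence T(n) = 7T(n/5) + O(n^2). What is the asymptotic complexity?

Master Theorem for T(n) = 7T(n/5) + O(n^2):

a = 7, b = 5, c = 2
log_b(a) = log_5(7) = 1.2091

Case 3: c = 2 > log_5(7) = 1.2091
T(n) = O(n^2) = O(n^2)

For T(n) = 7T(n/5) + O(n^2): log_5(7) = 1.2091. This is Case 3 of the Master Theorem (c > log_b(a), work dominated by root), giving O(n^2).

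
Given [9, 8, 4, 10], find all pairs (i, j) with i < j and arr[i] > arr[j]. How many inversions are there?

Finding inversions in [9, 8, 4, 10]:

(0, 1): arr[0]=9 > arr[1]=8
(0, 2): arr[0]=9 > arr[2]=4
(1, 2): arr[1]=8 > arr[2]=4

Total inversions: 3

The array has 3 inversion(s): (0,1), (0,2), (1,2). Each pair (i,j) satisfies i < j and arr[i] > arr[j].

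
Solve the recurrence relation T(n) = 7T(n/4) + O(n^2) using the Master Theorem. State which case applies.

Master Theorem for T(n) = 7T(n/4) + O(n^2):

a = 7, b = 4, c = 2
log_b(a) = log_4(7) = 1.4037

Case 3: c = 2 > log_4(7) = 1.4037
T(n) = O(n^2) = O(n^2)

For T(n) = 7T(n/4) + O(n^2): log_4(7) = 1.4037. This is Case 3 of the Master Theorem (c > log_b(a), work dominated by root), giving O(n^2).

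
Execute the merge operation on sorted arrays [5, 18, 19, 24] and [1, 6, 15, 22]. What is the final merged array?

Merging process:

Compare 5 vs 1: take 1 from right. Merged: [1]
Compare 5 vs 6: take 5 from left. Merged: [1, 5]
Compare 18 vs 6: take 6 from right. Merged: [1, 5, 6]
Compare 18 vs 15: take 15 from right. Merged: [1, 5, 6, 15]
Compare 18 vs 22: take 18 from left. Merged: [1, 5, 6, 15, 18]
Compare 19 vs 22: take 19 from left. Merged: [1, 5, 6, 15, 18, 19]
Compare 24 vs 22: take 22 from right. Merged: [1, 5, 6, 15, 18, 19, 22]
Append remaining from left: [24]. Merged: [1, 5, 6, 15, 18, 19, 22, 24]

Final merged array: [1, 5, 6, 15, 18, 19, 22, 24]
Total comparisons: 7

The merged array is [1, 5, 6, 15, 18, 19, 22, 24], requiring 7 comparisons. The merge step runs in O(n) time where n is the total number of elements.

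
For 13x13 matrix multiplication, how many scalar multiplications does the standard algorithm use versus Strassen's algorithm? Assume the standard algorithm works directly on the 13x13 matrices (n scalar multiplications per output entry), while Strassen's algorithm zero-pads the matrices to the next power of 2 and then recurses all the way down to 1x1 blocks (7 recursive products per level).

Matrix multiplication for 13x13 matrices:

Strassen's algorithm requires power-of-2 dimensions. Pad 13x13 to 16x16 (next power of 2).

Standard algorithm: 13^3 = 2197 multiplications
Strassen's algorithm: 7^(log2(16)) = 7^4 = 2401 multiplications
Difference: 2197 - 2401 = -204 (Strassen uses MORE here due to padding overhead — for small or just-over-power-of-2 n, padding can outweigh the per-level savings)

Standard: 2197 multiplications (13^3). Strassen: 2401 multiplications (7^4, after padding to 16x16). Strassen reduces 8 recursive multiplications to 7 at each level.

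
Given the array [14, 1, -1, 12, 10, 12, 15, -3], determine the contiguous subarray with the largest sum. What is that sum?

Using Kadane's algorithm on [14, 1, -1, 12, 10, 12, 15, -3]:

Scanning through the array:
Position 1 (value 1): max_ending_here = 15, max_so_far = 15
Position 2 (value -1): max_ending_here = 14, max_so_far = 15
Position 3 (value 12): max_ending_here = 26, max_so_far = 26
Position 4 (value 10): max_ending_here = 36, max_so_far = 36
Position 5 (value 12): max_ending_here = 48, max_so_far = 48
Position 6 (value 15): max_ending_here = 63, max_so_far = 63
Position 7 (value -3): max_ending_here = 60, max_so_far = 63

Maximum subarray: [14, 1, -1, 12, 10, 12, 15]
Maximum sum: 63

The maximum subarray is [14, 1, -1, 12, 10, 12, 15] with sum 63. This subarray runs from index 0 to index 6.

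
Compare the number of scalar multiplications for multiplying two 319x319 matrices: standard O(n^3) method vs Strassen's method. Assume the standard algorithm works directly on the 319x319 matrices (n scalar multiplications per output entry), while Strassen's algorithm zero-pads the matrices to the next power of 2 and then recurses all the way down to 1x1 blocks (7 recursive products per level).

Matrix multiplication for 319x319 matrices:

Strassen's algorithm requires power-of-2 dimensions. Pad 319x319 to 512x512 (next power of 2).

Standard algorithm: 319^3 = 32461759 multiplications
Strassen's algorithm: 7^(log2(512)) = 7^9 = 40353607 multiplications
Difference: 32461759 - 40353607 = -7891848 (Strassen uses MORE here due to padding overhead — for small or just-over-power-of-2 n, padding can outweigh the per-level savings)

Standard: 32461759 multiplications (319^3). Strassen: 40353607 multiplications (7^9, after padding to 512x512). Strassen reduces 8 recursive multiplications to 7 at each level.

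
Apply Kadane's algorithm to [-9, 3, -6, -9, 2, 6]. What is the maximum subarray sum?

Using Kadane's algorithm on [-9, 3, -6, -9, 2, 6]:

Scanning through the array:
Position 1 (value 3): max_ending_here = 3, max_so_far = 3
Position 2 (value -6): max_ending_here = -3, max_so_far = 3
Position 3 (value -9): max_ending_here = -9, max_so_far = 3
Position 4 (value 2): max_ending_here = 2, max_so_far = 3
Position 5 (value 6): max_ending_here = 8, max_so_far = 8

Maximum subarray: [2, 6]
Maximum sum: 8

The maximum subarray is [2, 6] with sum 8. This subarray runs from index 4 to index 5.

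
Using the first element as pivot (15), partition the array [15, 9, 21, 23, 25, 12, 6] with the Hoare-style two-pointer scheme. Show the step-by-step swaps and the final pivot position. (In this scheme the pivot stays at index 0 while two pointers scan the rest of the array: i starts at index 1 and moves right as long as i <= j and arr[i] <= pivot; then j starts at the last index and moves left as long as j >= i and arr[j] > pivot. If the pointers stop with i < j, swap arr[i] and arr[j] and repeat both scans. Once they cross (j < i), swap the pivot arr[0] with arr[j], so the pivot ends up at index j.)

Hoare-style two-pointer partition with pivot = 15:

Initial array: [15, 9, 21, 23, 25, 12, 6]

Pointers start at i = 1, j = 6.
i stops at index 2 (arr[2]=21 > 15), j stops at index 6 (arr[6]=6 <= 15): swap arr[2] and arr[6], array becomes [15, 9, 6, 23, 25, 12, 21]
i stops at index 3 (arr[3]=23 > 15), j stops at index 5 (arr[5]=12 <= 15): swap arr[3] and arr[5], array becomes [15, 9, 6, 12, 25, 23, 21]
i ends at 4, j ends at 3: the pointers have crossed (j < i), so scanning stops.

Swap pivot arr[0] with arr[3] to place pivot at position 3: [12, 9, 6, 15, 25, 23, 21]
Pivot position: 3

After partitioning with pivot 15, the array becomes [12, 9, 6, 15, 25, 23, 21]. The pivot is placed at index 3. All elements to the left of the pivot are <= 15, and all elements to the right are > 15.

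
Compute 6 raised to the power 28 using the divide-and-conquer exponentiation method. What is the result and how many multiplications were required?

Computing 6^28 by squaring (build up from 6^1; each line after the first costs one multiplication):

6^1 = 6
6^2 = (6^1)^2 = 6^2 = 36
6^3 = 6 * 6^2 = 6 * 36 = 216
6^6 = (6^3)^2 = 216^2 = 46656
6^7 = 6 * 6^6 = 6 * 46656 = 279936
6^14 = (6^7)^2 = 279936^2 = 78364164096
6^28 = (6^14)^2 = 78364164096^2 = 6140942214464815497216

Result: 6140942214464815497216
Multiplications needed: 6 (6 lines after 6^1)

6^28 = 6140942214464815497216. Using exponentiation by squaring, this requires 6 multiplications. The key idea: if the exponent is even, square the half-power; if odd, multiply by the base once.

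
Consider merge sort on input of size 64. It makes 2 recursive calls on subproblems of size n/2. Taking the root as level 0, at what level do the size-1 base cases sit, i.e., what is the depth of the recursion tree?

For divide and conquer with division factor 2:

Problem sizes at each level:
Level 0: 64
Level 1: 32
Level 2: 16
Level 3: 8
Level 4: 4
Level 5: 2
Level 6: 1

The root is level 0 and the size-1 base case is level 6 (the tree spans levels 0 through 6, i.e. 7 levels counting the root), so the depth is the number of divisions: log_2(64) = 6

The recursion tree depth is log_2(64) = 6. At each level, the problem size is divided by 2, so it takes 6 divisions to reduce to a base case of size 1. The algorithm makes 2 recursive calls at each level.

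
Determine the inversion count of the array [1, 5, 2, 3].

Finding inversions in [1, 5, 2, 3]:

(1, 2): arr[1]=5 > arr[2]=2
(1, 3): arr[1]=5 > arr[3]=3

Total inversions: 2

The array has 2 inversion(s): (1,2), (1,3). Each pair (i,j) satisfies i < j and arr[i] > arr[j].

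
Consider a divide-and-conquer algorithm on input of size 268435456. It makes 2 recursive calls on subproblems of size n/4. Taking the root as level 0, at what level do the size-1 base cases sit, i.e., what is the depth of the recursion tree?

For divide and conquer with division factor 4:

Problem sizes at each level:
Level 0: 268435456
Level 1: 67108864
Level 2: 16777216
Level 3: 4194304
Level 4: 1048576
Level 5: 262144
Level 6: 65536
Level 7: 16384
Level 8: 4096
Level 9: 1024
Level 10: 256
Level 11: 64
Level 12: 16
Level 13: 4
Level 14: 1

The root is level 0 and the size-1 base case is level 14 (the tree spans levels 0 through 14, i.e. 15 levels counting the root), so the depth is the number of divisions: log_4(268435456) = 14

The recursion tree depth is log_4(268435456) = 14. At each level, the problem size is divided by 4, so it takes 14 divisions to reduce to a base case of size 1. The algorithm makes 2 recursive calls at each level.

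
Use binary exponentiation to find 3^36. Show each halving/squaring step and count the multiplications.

Computing 3^36 by squaring (build up from 3^1; each line after the first costs one multiplication):

3^1 = 3
3^2 = (3^1)^2 = 3^2 = 9
3^4 = (3^2)^2 = 9^2 = 81
3^8 = (3^4)^2 = 81^2 = 6561
3^9 = 3 * 3^8 = 3 * 6561 = 19683
3^18 = (3^9)^2 = 19683^2 = 387420489
3^36 = (3^18)^2 = 387420489^2 = 150094635296999121

Result: 150094635296999121
Multiplications needed: 6 (6 lines after 3^1)

3^36 = 150094635296999121. Using exponentiation by squaring, this requires 6 multiplications. The key idea: if the exponent is even, square the half-power; if odd, multiply by the base once.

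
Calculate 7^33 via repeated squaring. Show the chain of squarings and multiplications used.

Computing 7^33 by squaring (build up from 7^1; each line after the first costs one multiplication):

7^1 = 7
7^2 = (7^1)^2 = 7^2 = 49
7^4 = (7^2)^2 = 49^2 = 2401
7^8 = (7^4)^2 = 2401^2 = 5764801
7^16 = (7^8)^2 = 5764801^2 = 33232930569601
7^32 = (7^16)^2 = 33232930569601^2 = 1104427674243920646305299201
7^33 = 7 * 7^32 = 7 * 1104427674243920646305299201 = 7730993719707444524137094407

Result: 7730993719707444524137094407
Multiplications needed: 6 (6 lines after 7^1)

7^33 = 7730993719707444524137094407. Using exponentiation by squaring, this requires 6 multiplications. The key idea: if the exponent is even, square the half-power; if odd, multiply by the base once.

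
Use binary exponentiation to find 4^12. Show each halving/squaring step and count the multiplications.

Computing 4^12 by squaring (build up from 4^1; each line after the first costs one multiplication):

4^1 = 4
4^2 = (4^1)^2 = 4^2 = 16
4^3 = 4 * 4^2 = 4 * 16 = 64
4^6 = (4^3)^2 = 64^2 = 4096
4^12 = (4^6)^2 = 4096^2 = 16777216

Result: 16777216
Multiplications needed: 4 (4 lines after 4^1)

4^12 = 16777216. Using exponentiation by squaring, this requires 4 multiplications. The key idea: if the exponent is even, square the half-power; if odd, multiply by the base once.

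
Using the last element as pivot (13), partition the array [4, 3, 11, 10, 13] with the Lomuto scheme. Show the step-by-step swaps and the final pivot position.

Lomuto partition with pivot = 13:

Initial array: [4, 3, 11, 10, 13]

arr[0]=4 <= 13: swap with position 0, array becomes [4, 3, 11, 10, 13]
arr[1]=3 <= 13: swap with position 1, array becomes [4, 3, 11, 10, 13]
arr[2]=11 <= 13: swap with position 2, array becomes [4, 3, 11, 10, 13]
arr[3]=10 <= 13: swap with position 3, array becomes [4, 3, 11, 10, 13]

Place pivot at position 4: [4, 3, 11, 10, 13]
Pivot position: 4

After partitioning with pivot 13, the array becomes [4, 3, 11, 10, 13]. The pivot is placed at index 4. All elements to the left of the pivot are <= 13, and all elements to the right are > 13.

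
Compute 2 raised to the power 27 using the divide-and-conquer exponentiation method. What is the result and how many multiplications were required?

Computing 2^27 by squaring (build up from 2^1; each line after the first costs one multiplication):

2^1 = 2
2^2 = (2^1)^2 = 2^2 = 4
2^3 = 2 * 2^2 = 2 * 4 = 8
2^6 = (2^3)^2 = 8^2 = 64
2^12 = (2^6)^2 = 64^2 = 4096
2^13 = 2 * 2^12 = 2 * 4096 = 8192
2^26 = (2^13)^2 = 8192^2 = 67108864
2^27 = 2 * 2^26 = 2 * 67108864 = 134217728

Result: 134217728
Multiplications needed: 7 (7 lines after 2^1)

2^27 = 134217728. Using exponentiation by squaring, this requires 7 multiplications. The key idea: if the exponent is even, square the half-power; if odd, multiply by the base once.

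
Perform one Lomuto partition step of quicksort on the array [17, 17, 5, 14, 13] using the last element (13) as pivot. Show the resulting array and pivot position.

Lomuto partition with pivot = 13:

Initial array: [17, 17, 5, 14, 13]

arr[0]=17 > 13: no swap
arr[1]=17 > 13: no swap
arr[2]=5 <= 13: swap with position 0, array becomes [5, 17, 17, 14, 13]
arr[3]=14 > 13: no swap

Place pivot at position 1: [5, 13, 17, 14, 17]
Pivot position: 1

After partitioning with pivot 13, the array becomes [5, 13, 17, 14, 17]. The pivot is placed at index 1. All elements to the left of the pivot are <= 13, and all elements to the right are > 13.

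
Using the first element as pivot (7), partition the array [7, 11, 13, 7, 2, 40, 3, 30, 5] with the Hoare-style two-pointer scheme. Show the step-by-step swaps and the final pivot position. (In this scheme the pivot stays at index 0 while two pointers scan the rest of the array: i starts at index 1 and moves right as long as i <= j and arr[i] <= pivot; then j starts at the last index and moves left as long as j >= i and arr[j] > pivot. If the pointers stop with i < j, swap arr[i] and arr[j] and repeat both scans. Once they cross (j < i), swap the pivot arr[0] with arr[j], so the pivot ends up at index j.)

Hoare-style two-pointer partition with pivot = 7:

Initial array: [7, 11, 13, 7, 2, 40, 3, 30, 5]

Pointers start at i = 1, j = 8.
i stops at index 1 (arr[1]=11 > 7), j stops at index 8 (arr[8]=5 <= 7): swap arr[1] and arr[8], array becomes [7, 5, 13, 7, 2, 40, 3, 30, 11]
i stops at index 2 (arr[2]=13 > 7), j stops at index 6 (arr[6]=3 <= 7): swap arr[2] and arr[6], array becomes [7, 5, 3, 7, 2, 40, 13, 30, 11]
i ends at 5, j ends at 4: the pointers have crossed (j < i), so scanning stops.

Swap pivot arr[0] with arr[4] to place pivot at position 4: [2, 5, 3, 7, 7, 40, 13, 30, 11]
Pivot position: 4

After partitioning with pivot 7, the array becomes [2, 5, 3, 7, 7, 40, 13, 30, 11]. The pivot is placed at index 4. All elements to the left of the pivot are <= 7, and all elements to the right are > 7.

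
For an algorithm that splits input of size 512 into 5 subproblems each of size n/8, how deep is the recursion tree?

For divide and conquer with division factor 8:

Problem sizes at each level:
Level 0: 512
Level 1: 64
Level 2: 8
Level 3: 1

The root is level 0 and the size-1 base case is level 3 (the tree spans levels 0 through 3, i.e. 4 levels counting the root), so the depth is the number of divisions: log_8(512) = 3

The recursion tree depth is log_8(512) = 3. At each level, the problem size is divided by 8, so it takes 3 divisions to reduce to a base case of size 1. The algorithm makes 5 recursive calls at each level.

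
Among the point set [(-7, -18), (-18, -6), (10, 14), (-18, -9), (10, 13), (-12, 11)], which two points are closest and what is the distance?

Computing all pairwise distances among 6 points:

d((-7, -18), (-18, -6)) = 16.2788
d((-7, -18), (10, 14)) = 36.2353
d((-7, -18), (-18, -9)) = 14.2127
d((-7, -18), (10, 13)) = 35.3553
d((-7, -18), (-12, 11)) = 29.4279
d((-18, -6), (10, 14)) = 34.4093
d((-18, -6), (-18, -9)) = 3.0
d((-18, -6), (10, 13)) = 33.8378
d((-18, -6), (-12, 11)) = 18.0278
d((10, 14), (-18, -9)) = 36.2353
d((10, 14), (10, 13)) = 1.0 <-- minimum
d((10, 14), (-12, 11)) = 22.2036
d((-18, -9), (10, 13)) = 35.609
d((-18, -9), (-12, 11)) = 20.8806
d((10, 13), (-12, 11)) = 22.0907

Closest pair: (10, 14) and (10, 13) with distance 1.0

The closest pair is (10, 14) and (10, 13) with Euclidean distance 1.0. For 6 points, brute-force pairwise comparison is shown above. For large n, the divide-and-conquer algorithm (sort by x, recurse on halves, check the dividing strip) achieves O(n log n).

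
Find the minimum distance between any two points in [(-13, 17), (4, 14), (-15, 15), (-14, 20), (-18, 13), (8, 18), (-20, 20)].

Computing all pairwise distances among 7 points:

d((-13, 17), (4, 14)) = 17.2627
d((-13, 17), (-15, 15)) = 2.8284 <-- minimum
d((-13, 17), (-14, 20)) = 3.1623
d((-13, 17), (-18, 13)) = 6.4031
d((-13, 17), (8, 18)) = 21.0238
d((-13, 17), (-20, 20)) = 7.6158
d((4, 14), (-15, 15)) = 19.0263
d((4, 14), (-14, 20)) = 18.9737
d((4, 14), (-18, 13)) = 22.0227
d((4, 14), (8, 18)) = 5.6569
d((4, 14), (-20, 20)) = 24.7386
d((-15, 15), (-14, 20)) = 5.099
d((-15, 15), (-18, 13)) = 3.6056
d((-15, 15), (8, 18)) = 23.1948
d((-15, 15), (-20, 20)) = 7.0711
d((-14, 20), (-18, 13)) = 8.0623
d((-14, 20), (8, 18)) = 22.0907
d((-14, 20), (-20, 20)) = 6.0
d((-18, 13), (8, 18)) = 26.4764
d((-18, 13), (-20, 20)) = 7.2801
d((8, 18), (-20, 20)) = 28.0713

Closest pair: (-13, 17) and (-15, 15) with distance 2.8284

The closest pair is (-13, 17) and (-15, 15) with Euclidean distance 2.8284. For 7 points, brute-force pairwise comparison is shown above. For large n, the divide-and-conquer algorithm (sort by x, recurse on halves, check the dividing strip) achieves O(n log n).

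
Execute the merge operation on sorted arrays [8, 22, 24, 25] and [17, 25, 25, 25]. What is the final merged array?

Merging process:

Compare 8 vs 17: take 8 from left. Merged: [8]
Compare 22 vs 17: take 17 from right. Merged: [8, 17]
Compare 22 vs 25: take 22 from left. Merged: [8, 17, 22]
Compare 24 vs 25: take 24 from left. Merged: [8, 17, 22, 24]
Compare 25 vs 25: take 25 from left. Merged: [8, 17, 22, 24, 25]
Append remaining from right: [25, 25, 25]. Merged: [8, 17, 22, 24, 25, 25, 25, 25]

Final merged array: [8, 17, 22, 24, 25, 25, 25, 25]
Total comparisons: 5

The merged array is [8, 17, 22, 24, 25, 25, 25, 25], requiring 5 comparisons. The merge step runs in O(n) time where n is the total number of elements.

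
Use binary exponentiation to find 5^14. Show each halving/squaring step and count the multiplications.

Computing 5^14 by squaring (build up from 5^1; each line after the first costs one multiplication):

5^1 = 5
5^2 = (5^1)^2 = 5^2 = 25
5^3 = 5 * 5^2 = 5 * 25 = 125
5^6 = (5^3)^2 = 125^2 = 15625
5^7 = 5 * 5^6 = 5 * 15625 = 78125
5^14 = (5^7)^2 = 78125^2 = 6103515625

Result: 6103515625
Multiplications needed: 5 (5 lines after 5^1)

5^14 = 6103515625. Using exponentiation by squaring, this requires 5 multiplications. The key idea: if the exponent is even, square the half-power; if odd, multiply by the base once.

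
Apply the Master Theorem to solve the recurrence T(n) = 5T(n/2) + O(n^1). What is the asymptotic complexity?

Master Theorem for T(n) = 5T(n/2) + O(n^1):

a = 5, b = 2, c = 1
log_b(a) = log_2(5) = 2.3219

Case 1: c = 1 < log_2(5) = 2.3219
T(n) = O(n^(log_2 5))

For T(n) = 5T(n/2) + O(n^1): log_2(5) = 2.3219. This is Case 1 of the Master Theorem (c < log_b(a), work dominated by leaves), giving O(n^(log_2 5)).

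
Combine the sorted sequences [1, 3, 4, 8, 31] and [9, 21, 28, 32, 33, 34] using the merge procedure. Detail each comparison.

Merging process:

Compare 1 vs 9: take 1 from left. Merged: [1]
Compare 3 vs 9: take 3 from left. Merged: [1, 3]
Compare 4 vs 9: take 4 from left. Merged: [1, 3, 4]
Compare 8 vs 9: take 8 from left. Merged: [1, 3, 4, 8]
Compare 31 vs 9: take 9 from right. Merged: [1, 3, 4, 8, 9]
Compare 31 vs 21: take 21 from right. Merged: [1, 3, 4, 8, 9, 21]
Compare 31 vs 28: take 28 from right. Merged: [1, 3, 4, 8, 9, 21, 28]
Compare 31 vs 32: take 31 from left. Merged: [1, 3, 4, 8, 9, 21, 28, 31]
Append remaining from right: [32, 33, 34]. Merged: [1, 3, 4, 8, 9, 21, 28, 31, 32, 33, 34]

Final merged array: [1, 3, 4, 8, 9, 21, 28, 31, 32, 33, 34]
Total comparisons: 8

The merged array is [1, 3, 4, 8, 9, 21, 28, 31, 32, 33, 34], requiring 8 comparisons. The merge step runs in O(n) time where n is the total number of elements.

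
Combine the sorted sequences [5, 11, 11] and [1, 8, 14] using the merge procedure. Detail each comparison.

Merging process:

Compare 5 vs 1: take 1 from right. Merged: [1]
Compare 5 vs 8: take 5 from left. Merged: [1, 5]
Compare 11 vs 8: take 8 from right. Merged: [1, 5, 8]
Compare 11 vs 14: take 11 from left. Merged: [1, 5, 8, 11]
Compare 11 vs 14: take 11 from left. Merged: [1, 5, 8, 11, 11]
Append remaining from right: [14]. Merged: [1, 5, 8, 11, 11, 14]

Final merged array: [1, 5, 8, 11, 11, 14]
Total comparisons: 5

The merged array is [1, 5, 8, 11, 11, 14], requiring 5 comparisons. The merge step runs in O(n) time where n is the total number of elements.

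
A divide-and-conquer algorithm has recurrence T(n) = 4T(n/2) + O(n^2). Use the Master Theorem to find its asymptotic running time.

Master Theorem for T(n) = 4T(n/2) + O(n^2):

a = 4, b = 2, c = 2
log_b(a) = log_2(4) = 2.0000

Case 2: c = 2 = log_2(4) = 2.0000
T(n) = O(n^2 log n) = O(n^2 log n)

For T(n) = 4T(n/2) + O(n^2): log_2(4) = 2.0000. This is Case 2 of the Master Theorem (c = log_b(a), equal work at all levels), giving O(n^2 log n).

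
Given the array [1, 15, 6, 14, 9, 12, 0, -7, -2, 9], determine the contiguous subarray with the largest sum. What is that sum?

Using Kadane's algorithm on [1, 15, 6, 14, 9, 12, 0, -7, -2, 9]:

Scanning through the array:
Position 1 (value 15): max_ending_here = 16, max_so_far = 16
Position 2 (value 6): max_ending_here = 22, max_so_far = 22
Position 3 (value 14): max_ending_here = 36, max_so_far = 36
Position 4 (value 9): max_ending_here = 45, max_so_far = 45
Position 5 (value 12): max_ending_here = 57, max_so_far = 57
Position 6 (value 0): max_ending_here = 57, max_so_far = 57
Position 7 (value -7): max_ending_here = 50, max_so_far = 57
Position 8 (value -2): max_ending_here = 48, max_so_far = 57
Position 9 (value 9): max_ending_here = 57, max_so_far = 57

Maximum subarray: [1, 15, 6, 14, 9, 12]
Maximum sum: 57

The maximum subarray is [1, 15, 6, 14, 9, 12] with sum 57. This subarray runs from index 0 to index 5.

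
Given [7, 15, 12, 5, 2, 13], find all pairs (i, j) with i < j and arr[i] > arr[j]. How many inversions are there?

Finding inversions in [7, 15, 12, 5, 2, 13]:

(0, 3): arr[0]=7 > arr[3]=5
(0, 4): arr[0]=7 > arr[4]=2
(1, 2): arr[1]=15 > arr[2]=12
(1, 3): arr[1]=15 > arr[3]=5
(1, 4): arr[1]=15 > arr[4]=2
(1, 5): arr[1]=15 > arr[5]=13
(2, 3): arr[2]=12 > arr[3]=5
(2, 4): arr[2]=12 > arr[4]=2
(3, 4): arr[3]=5 > arr[4]=2

Total inversions: 9

The array has 9 inversion(s): (0,3), (0,4), (1,2), (1,3), (1,4), (1,5), (2,3), (2,4), (3,4). Each pair (i,j) satisfies i < j and arr[i] > arr[j].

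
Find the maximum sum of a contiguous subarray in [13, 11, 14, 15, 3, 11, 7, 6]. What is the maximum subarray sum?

Using Kadane's algorithm on [13, 11, 14, 15, 3, 11, 7, 6]:

Scanning through the array:
Position 1 (value 11): max_ending_here = 24, max_so_far = 24
Position 2 (value 14): max_ending_here = 38, max_so_far = 38
Position 3 (value 15): max_ending_here = 53, max_so_far = 53
Position 4 (value 3): max_ending_here = 56, max_so_far = 56
Position 5 (value 11): max_ending_here = 67, max_so_far = 67
Position 6 (value 7): max_ending_here = 74, max_so_far = 74
Position 7 (value 6): max_ending_here = 80, max_so_far = 80

Maximum subarray: [13, 11, 14, 15, 3, 11, 7, 6]
Maximum sum: 80

The maximum subarray is [13, 11, 14, 15, 3, 11, 7, 6] with sum 80. This subarray runs from index 0 to index 7.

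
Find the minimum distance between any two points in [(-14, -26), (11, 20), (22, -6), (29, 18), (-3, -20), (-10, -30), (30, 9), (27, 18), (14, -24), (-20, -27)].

Computing all pairwise distances among 10 points:

d((-14, -26), (11, 20)) = 52.3546
d((-14, -26), (22, -6)) = 41.1825
d((-14, -26), (29, 18)) = 61.5224
d((-14, -26), (-3, -20)) = 12.53
d((-14, -26), (-10, -30)) = 5.6569
d((-14, -26), (30, 9)) = 56.2228
d((-14, -26), (27, 18)) = 60.1415
d((-14, -26), (14, -24)) = 28.0713
d((-14, -26), (-20, -27)) = 6.0828
d((11, 20), (22, -6)) = 28.2312
d((11, 20), (29, 18)) = 18.1108
d((11, 20), (-3, -20)) = 42.3792
d((11, 20), (-10, -30)) = 54.231
d((11, 20), (30, 9)) = 21.9545
d((11, 20), (27, 18)) = 16.1245
d((11, 20), (14, -24)) = 44.1022
d((11, 20), (-20, -27)) = 56.3028
d((22, -6), (29, 18)) = 25.0
d((22, -6), (-3, -20)) = 28.6531
d((22, -6), (-10, -30)) = 40.0
d((22, -6), (30, 9)) = 17.0
d((22, -6), (27, 18)) = 24.5153
d((22, -6), (14, -24)) = 19.6977
d((22, -6), (-20, -27)) = 46.9574
d((29, 18), (-3, -20)) = 49.679
d((29, 18), (-10, -30)) = 61.8466
d((29, 18), (30, 9)) = 9.0554
d((29, 18), (27, 18)) = 2.0 <-- minimum
d((29, 18), (14, -24)) = 44.5982
d((29, 18), (-20, -27)) = 66.5282
d((-3, -20), (-10, -30)) = 12.2066
d((-3, -20), (30, 9)) = 43.9318
d((-3, -20), (27, 18)) = 48.4149
d((-3, -20), (14, -24)) = 17.4642
d((-3, -20), (-20, -27)) = 18.3848
d((-10, -30), (30, 9)) = 55.8659
d((-10, -30), (27, 18)) = 60.6053
d((-10, -30), (14, -24)) = 24.7386
d((-10, -30), (-20, -27)) = 10.4403
d((30, 9), (27, 18)) = 9.4868
d((30, 9), (14, -24)) = 36.6742
d((30, 9), (-20, -27)) = 61.6117
d((27, 18), (14, -24)) = 43.9659
d((27, 18), (-20, -27)) = 65.0692
d((14, -24), (-20, -27)) = 34.1321

Closest pair: (29, 18) and (27, 18) with distance 2.0

The closest pair is (29, 18) and (27, 18) with Euclidean distance 2.0. For 10 points, brute-force pairwise comparison is shown above. For large n, the divide-and-conquer algorithm (sort by x, recurse on halves, check the dividing strip) achieves O(n log n).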